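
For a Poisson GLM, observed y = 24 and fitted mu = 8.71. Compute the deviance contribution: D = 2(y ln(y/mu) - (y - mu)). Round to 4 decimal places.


y/mu = 24/8.71 = 2.755454 (approx.), and ln(24/8.71) = 1.013582.
y * ln(y/mu) = 24 * 1.013582 = 24.325968.
y - mu = 15.29.
D = 2 * (24.325968 - 15.29) = 18.071936, which rounds to 18.0719.

18.0719


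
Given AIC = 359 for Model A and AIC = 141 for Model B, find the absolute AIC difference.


|AIC_A - AIC_B| = |359 - 141| = 218.
Model B is preferred (lower AIC).

218


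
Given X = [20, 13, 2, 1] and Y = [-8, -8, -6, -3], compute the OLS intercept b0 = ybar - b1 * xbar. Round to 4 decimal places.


Compute b1 = -0.2160 from the OLS formula.
With xbar = 9.0000 and ybar = -6.2500, the intercept is:
b0 = -6.2500 - -0.2160 * 9.0000 = -4.3060.

-4.3060


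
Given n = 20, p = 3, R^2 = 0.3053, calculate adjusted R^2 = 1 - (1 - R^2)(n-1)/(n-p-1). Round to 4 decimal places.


Plug in: Adj R^2 = 1 - (1 - 0.3053) * 19/16.
= 1 - 0.6947 * 19/16
= 1 - 13.1993 / 16
= 1 - 0.8250 = 0.1750.

0.1750


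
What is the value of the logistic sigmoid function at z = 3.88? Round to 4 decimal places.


Compute exp(-3.8800) = 0.0207.
Sigmoid = 1 / (1 + 0.0207) = 1 / 1.0207 = 0.9798.

0.9798


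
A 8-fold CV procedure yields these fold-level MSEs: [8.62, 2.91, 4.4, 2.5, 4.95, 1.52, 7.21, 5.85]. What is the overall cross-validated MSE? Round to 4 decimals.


Add all fold MSEs: 37.9600.
Divide by k = 8: 37.9600/8 = 4.7450.

4.7450


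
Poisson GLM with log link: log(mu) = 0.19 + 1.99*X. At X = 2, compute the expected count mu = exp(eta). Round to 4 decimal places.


eta = 0.19 + 1.99 * 2 = 4.1700.
mu = exp(4.1700) = 64.7155.

64.7155


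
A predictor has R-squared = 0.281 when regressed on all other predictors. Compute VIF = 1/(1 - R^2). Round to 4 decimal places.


VIF = 1 / (1 - 0.281).
= 1 / 0.719 = 1.3908.

1.3908


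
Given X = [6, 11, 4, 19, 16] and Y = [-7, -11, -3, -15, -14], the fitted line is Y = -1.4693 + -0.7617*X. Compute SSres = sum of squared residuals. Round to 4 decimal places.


Predicted values from Y = -1.4693 + -0.7617*X.
Residuals: [-0.9605, -1.1520, 1.5161, 0.9416, -0.3435].
SSres = 5.5528.

5.5528


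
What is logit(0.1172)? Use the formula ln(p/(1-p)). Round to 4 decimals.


1 - p = 0.8828.
p/(1-p) = 0.1328.
logit = ln(0.1328) = -2.0192.

-2.0192


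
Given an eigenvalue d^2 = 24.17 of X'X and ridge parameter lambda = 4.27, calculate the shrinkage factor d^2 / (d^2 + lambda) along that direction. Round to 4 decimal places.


d^2 + lambda = 24.17 + 4.27 = 28.4400.
Shrinkage factor = 24.17/28.4400 = 0.8499.

0.8499


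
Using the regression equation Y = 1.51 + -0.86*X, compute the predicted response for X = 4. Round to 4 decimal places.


Plug X = 4 into Y = 1.51 + -0.86*X:
Y = 1.51 + -3.4400 = -1.9300.

-1.9300


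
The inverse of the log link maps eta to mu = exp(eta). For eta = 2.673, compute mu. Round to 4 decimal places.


Apply the inverse link:
mu = e^2.673 = 14.4834.

14.4834


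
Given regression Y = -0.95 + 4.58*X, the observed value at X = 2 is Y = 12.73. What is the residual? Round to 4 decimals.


Compute yhat = -0.95 + (4.58)(2) = 8.2100.
Residual = actual - predicted = 12.73 - 8.2100 = 4.5200.

4.5200


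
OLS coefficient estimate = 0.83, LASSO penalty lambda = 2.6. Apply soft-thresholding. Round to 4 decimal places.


|beta_OLS| = 0.83.
lambda = 2.6.
Since |beta| <= lambda, the coefficient is set to 0.
Result = 0.0000.

0.0000


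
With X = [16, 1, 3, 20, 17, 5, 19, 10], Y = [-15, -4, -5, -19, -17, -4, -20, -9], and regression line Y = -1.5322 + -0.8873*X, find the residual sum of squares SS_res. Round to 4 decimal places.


For each point, residual = actual - predicted.
Residuals: [0.7290, -1.5805, -0.8059, 0.2782, -0.3837, 1.9687, -1.6091, 1.4052].
Sum of squared residuals = 12.3431.

12.3431


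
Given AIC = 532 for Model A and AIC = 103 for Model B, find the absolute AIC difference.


Absolute difference = |532 - 103| = 429.
The model with lower AIC (B) is preferred.

429


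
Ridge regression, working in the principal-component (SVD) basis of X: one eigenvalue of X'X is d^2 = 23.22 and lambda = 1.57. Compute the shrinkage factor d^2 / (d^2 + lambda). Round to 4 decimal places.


Denominator = d^2 + lambda = 23.22 + 1.57 = 24.7900.
Shrinkage = 23.22 / 24.7900 = 0.9367.

0.9367


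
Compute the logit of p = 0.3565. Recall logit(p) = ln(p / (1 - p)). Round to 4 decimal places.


1 - p = 0.6435.
p/(1-p) = 0.5540.
logit = ln(0.5540) = -0.5906.

-0.5906


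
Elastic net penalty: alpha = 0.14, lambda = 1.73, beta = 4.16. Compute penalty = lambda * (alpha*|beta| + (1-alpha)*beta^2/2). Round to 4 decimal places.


L1 component = 0.14 * |4.16| = 0.5824.
L2 component = 0.86 * 4.16^2 / 2 = 7.4414.
Penalty = 1.73 * (0.5824 + 7.4414) = 1.73 * 8.0238 = 13.8812.

13.8812


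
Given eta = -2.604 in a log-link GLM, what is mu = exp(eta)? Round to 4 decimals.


mu = exp(eta) = exp(-2.604).
= 0.0740.

0.0740


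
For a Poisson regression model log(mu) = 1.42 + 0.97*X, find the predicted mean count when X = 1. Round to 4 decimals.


eta = 1.42 + 0.97 * 1 = 2.3900.
mu = exp(2.3900) = 10.9135.

10.9135


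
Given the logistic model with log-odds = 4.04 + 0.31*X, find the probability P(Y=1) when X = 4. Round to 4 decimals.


Compute z = 4.04 + (0.31)(4) = 5.2800.
exp(-z) = 0.0051.
P = 1/(1 + 0.0051) = 0.9949.

0.9949


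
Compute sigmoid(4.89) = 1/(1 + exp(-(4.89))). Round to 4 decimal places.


First, exp(-4.8900) = 0.0075.
Then sigma(z) = 1/(1 + 0.0075) = 0.9925.

0.9925


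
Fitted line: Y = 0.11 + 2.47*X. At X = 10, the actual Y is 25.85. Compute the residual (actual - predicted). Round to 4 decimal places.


Compute yhat = 0.11 + (2.47)(10) = 24.8100.
Residual = actual - predicted = 25.85 - 24.8100 = 1.0400.

1.0400


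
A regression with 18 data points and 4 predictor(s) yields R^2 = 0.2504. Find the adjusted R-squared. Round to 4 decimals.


Adjusted R^2 = 1 - (1 - R^2) * (n-1)/(n-p-1).
(1 - R^2) = 0.7496.
(n-1)/(n-p-1) = 17/13.
(1 - R^2) * (n-1) = 0.7496 * 17 = 12.7432.
Divide by (n-p-1): 12.7432 / 13 = 0.9802.
Adj R^2 = 1 - 0.9802 = 0.0198.

0.0198


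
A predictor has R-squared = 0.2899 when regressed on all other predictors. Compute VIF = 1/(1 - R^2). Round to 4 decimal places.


Using VIF = 1/(1 - R^2_j):
1 - 0.2899 = 0.7101.
VIF = 1.4083.

1.4083


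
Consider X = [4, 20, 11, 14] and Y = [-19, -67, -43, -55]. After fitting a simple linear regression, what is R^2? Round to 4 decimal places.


After computing the OLS fit (b0=-8.6271, b1=-3.0508):
SSres = 24.4068, SStot = 1260.0000.
R^2 = 1 - 24.4068/1260.0000 = 0.9806.

0.9806


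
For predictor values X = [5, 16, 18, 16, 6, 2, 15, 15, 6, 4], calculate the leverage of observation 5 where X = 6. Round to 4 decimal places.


Compute xbar = 10.3000 with n = 10 observations.
SXX = 342.1000.
Leverage = 1/10 + (6 - 10.3000)^2/342.1000 = 0.1540.

0.1540


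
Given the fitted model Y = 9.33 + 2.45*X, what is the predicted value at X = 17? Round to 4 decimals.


Substitute X = 17 into the equation:
Y = 9.33 + 2.45 * 17 = 9.33 + 41.6500 = 50.9800.

50.9800


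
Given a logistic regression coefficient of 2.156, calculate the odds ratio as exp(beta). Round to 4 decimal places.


The odds ratio is computed as:
OR = e^(2.156) = 8.6365.

8.6365


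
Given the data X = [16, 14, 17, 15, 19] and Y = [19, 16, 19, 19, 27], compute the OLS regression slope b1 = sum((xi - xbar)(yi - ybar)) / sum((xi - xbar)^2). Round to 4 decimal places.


Calculate xbar = 16.2000, ybar = 20.0000.
S_xx = 14.8000, S_xy = 29.0000.
Using b1 = S_xy / S_xx = 29.0000 / 14.8000, we get b1 = 1.9595.

1.9595


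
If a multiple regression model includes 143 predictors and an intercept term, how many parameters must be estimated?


Total coefficients = number of predictors + 1 (for the intercept).
= 143 + 1 = 144.

144


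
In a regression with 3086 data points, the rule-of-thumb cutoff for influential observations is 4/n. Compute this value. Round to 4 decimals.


Using the rule of thumb:
Threshold = 4 / 3086 = 0.0013.

0.0013


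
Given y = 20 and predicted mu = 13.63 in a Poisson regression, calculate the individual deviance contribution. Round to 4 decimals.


First: ln(20/13.63) = 0.383459.
Then: 20 * 0.383459 = 7.669180.
y - mu = 20 - 13.63 = 6.37.
D = 2(7.669180 - 6.37) = 2.598360, which rounds to 2.5984.

2.5984


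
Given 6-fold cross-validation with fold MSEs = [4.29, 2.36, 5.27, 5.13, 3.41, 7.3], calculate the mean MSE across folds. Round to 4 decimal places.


Total MSE across folds = 27.7600.
CV-MSE = 27.7600/6 = 4.6267.

4.6267


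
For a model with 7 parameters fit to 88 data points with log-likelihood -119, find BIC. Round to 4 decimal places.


k * ln(n) = 7 * ln(88) = 7 * 4.477337 = 31.341359.
-2 * loglik = -2 * (-119) = 238.
BIC = 31.341359 + 238 = 269.341359, which rounds to 269.3414.

269.3414


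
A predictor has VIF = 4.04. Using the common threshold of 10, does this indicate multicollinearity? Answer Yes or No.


Compare VIF = 4.04 to the threshold of 10.
4.04 < 10, so the answer is No.

No


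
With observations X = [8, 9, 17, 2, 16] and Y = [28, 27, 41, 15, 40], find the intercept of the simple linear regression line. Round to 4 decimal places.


First find the slope: b1 = 1.7206.
Means: xbar = 10.4000, ybar = 30.2000.
b0 = ybar - b1 * xbar = 30.2000 - 1.7206 * 10.4000 = 12.3055.

12.3055


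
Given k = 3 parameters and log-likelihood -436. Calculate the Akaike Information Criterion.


Compute:
2k = 2*3 = 6.
-2*loglik = -2*(-436) = 872.
AIC = 6 + 872 = 878.

878


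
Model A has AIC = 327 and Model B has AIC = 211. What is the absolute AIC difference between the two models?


|AIC_A - AIC_B| = |327 - 211| = 116.
Model B is preferred (lower AIC).

116


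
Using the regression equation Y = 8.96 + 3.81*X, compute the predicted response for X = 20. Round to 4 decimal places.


Predicted value:
Y = 8.96 + (3.81)(20) = 8.96 + 76.2000 = 85.1600.

85.1600


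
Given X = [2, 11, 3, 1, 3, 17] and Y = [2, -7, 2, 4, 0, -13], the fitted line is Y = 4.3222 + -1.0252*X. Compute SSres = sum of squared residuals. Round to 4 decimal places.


For each point, residual = actual - predicted.
Residuals: [-0.2718, -0.0450, 0.7534, 0.7030, -1.2466, 0.1062].
Sum of squared residuals = 2.7030.

2.7030


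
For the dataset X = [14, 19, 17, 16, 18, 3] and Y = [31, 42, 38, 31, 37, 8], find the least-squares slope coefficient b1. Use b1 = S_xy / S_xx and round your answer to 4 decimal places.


First compute the means: xbar = 14.5000, ybar = 31.1667.
Then S_xx = sum((xi - xbar)^2) = 173.5000.
S_xy = sum((xi - xbar)(yi - ybar)) = 352.5000.
b1 = S_xy / S_xx = 352.5000 / 173.5000 = 2.0317.

2.0317


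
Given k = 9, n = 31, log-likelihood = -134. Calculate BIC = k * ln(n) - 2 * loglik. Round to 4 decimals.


k * ln(n) = 9 * ln(31) = 9 * 3.433987 = 30.905883.
-2 * loglik = -2 * (-134) = 268.
BIC = 30.905883 + 268 = 298.905883, which rounds to 298.9059.

298.9059


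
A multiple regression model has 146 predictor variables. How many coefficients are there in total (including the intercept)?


Each predictor gets one coefficient, plus one intercept.
Total parameters = 146 + 1 = 147.

147


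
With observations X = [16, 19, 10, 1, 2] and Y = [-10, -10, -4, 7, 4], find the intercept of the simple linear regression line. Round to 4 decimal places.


First find the slope: b1 = -0.9579.
Means: xbar = 9.6000, ybar = -2.6000.
b0 = ybar - b1 * xbar = -2.6000 - -0.9579 * 9.6000 = 6.5957.

6.5957


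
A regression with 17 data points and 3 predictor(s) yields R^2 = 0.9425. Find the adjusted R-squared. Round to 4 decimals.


Adjusted R^2 = 1 - (1 - R^2) * (n-1)/(n-p-1).
(1 - R^2) = 0.0575.
(n-1)/(n-p-1) = 16/13.
(1 - R^2) * (n-1) = 0.0575 * 16 = 0.9200.
Divide by (n-p-1): 0.9200 / 13 = 0.0708.
Adj R^2 = 1 - 0.0708 = 0.9292.

0.9292


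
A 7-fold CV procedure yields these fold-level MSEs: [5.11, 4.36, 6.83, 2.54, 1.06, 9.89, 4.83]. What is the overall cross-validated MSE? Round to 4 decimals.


Add all fold MSEs: 34.6200.
Divide by k = 7: 34.6200/7 = 4.9457.

4.9457


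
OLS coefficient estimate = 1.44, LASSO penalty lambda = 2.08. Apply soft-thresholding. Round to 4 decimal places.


Check: |1.44| = 1.44 vs lambda = 2.08.
Since |beta| <= lambda, the coefficient is set to 0.
Soft-thresholded coefficient = 0.0000.

0.0000


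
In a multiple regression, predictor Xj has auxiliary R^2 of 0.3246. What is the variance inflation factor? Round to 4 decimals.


VIF = 1 / (1 - 0.3246).
= 1 / 0.6754 = 1.4806.

1.4806


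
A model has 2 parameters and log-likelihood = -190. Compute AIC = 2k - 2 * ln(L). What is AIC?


AIC = 2k - 2*loglik = 2(2) - 2(-190).
= 4 + 380 = 384.

384


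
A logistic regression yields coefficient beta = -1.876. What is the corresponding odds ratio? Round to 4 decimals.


exp(-1.876) = 0.1532.
So the odds ratio is 0.1532.

0.1532


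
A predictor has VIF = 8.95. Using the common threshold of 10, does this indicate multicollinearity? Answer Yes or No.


Check: VIF = 8.95 vs threshold = 10.
Since 8.95 < 10, the answer is No.

No


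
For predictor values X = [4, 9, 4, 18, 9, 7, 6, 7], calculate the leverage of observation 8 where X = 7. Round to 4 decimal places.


Compute xbar = 8.0000 with n = 8 observations.
SXX = 140.0000.
Leverage = 1/8 + (7 - 8.0000)^2/140.0000 = 0.1321.

0.1321


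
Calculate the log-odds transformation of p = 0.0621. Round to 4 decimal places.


Compute the odds: 0.0621/0.9379 = 0.0662.
Take the natural log: ln(0.0662) = -2.7149.

-2.7149


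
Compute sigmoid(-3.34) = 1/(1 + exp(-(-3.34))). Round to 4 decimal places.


First, exp(3.3400) = 28.2191.
Then sigma(z) = 1/(1 + 28.2191) = 0.0342.

0.0342


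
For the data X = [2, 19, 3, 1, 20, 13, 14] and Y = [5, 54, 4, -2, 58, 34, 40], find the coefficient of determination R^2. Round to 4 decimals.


Fit the OLS line: b0 = -3.9185, b1 = 3.0615.
SSres = 15.9170.
SStot = 3759.7143.
R^2 = 1 - 15.9170/3759.7143 = 0.9958.

0.9958


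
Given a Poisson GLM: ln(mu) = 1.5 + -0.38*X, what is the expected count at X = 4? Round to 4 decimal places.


Linear predictor: eta = 1.5 + (-0.38)(4) = -0.0200.
Expected count: mu = exp(-0.0200) = 0.9802.

0.9802


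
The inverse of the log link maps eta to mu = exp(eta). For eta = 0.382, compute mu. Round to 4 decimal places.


Apply the inverse link:
mu = e^0.382 = 1.4652.

1.4652


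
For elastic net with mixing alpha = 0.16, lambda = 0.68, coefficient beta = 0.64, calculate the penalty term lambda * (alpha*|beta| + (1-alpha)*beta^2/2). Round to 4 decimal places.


alpha * |beta| = 0.16 * 0.64 = 0.1024.
(1-alpha) * beta^2/2 = 0.84 * 0.4096/2 = 0.1720.
Total = 0.68 * (0.1024 + 0.1720) = 0.1866.

0.1866


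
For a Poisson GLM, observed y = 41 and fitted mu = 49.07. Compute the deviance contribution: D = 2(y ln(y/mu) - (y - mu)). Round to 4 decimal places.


Compute y*ln(y/mu) = 41*ln(41/49.07) = 41*-0.179676 = -7.366716.
y - mu = -8.07.
D = 2*(-7.366716 - (-8.07)) = 1.406568, which rounds to 1.4066.

1.4066


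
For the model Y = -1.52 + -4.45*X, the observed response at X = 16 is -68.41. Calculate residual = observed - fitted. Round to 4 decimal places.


Compute yhat = -1.52 + (-4.45)(16) = -72.7200.
Residual = actual - predicted = -68.41 - -72.7200 = 4.3100.

4.3100


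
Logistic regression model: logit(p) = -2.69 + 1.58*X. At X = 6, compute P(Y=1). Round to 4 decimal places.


Compute z = -2.69 + (1.58)(6) = 6.7900.
exp(-z) = 0.0011.
P = 1/(1 + 0.0011) = 0.9989.

0.9989


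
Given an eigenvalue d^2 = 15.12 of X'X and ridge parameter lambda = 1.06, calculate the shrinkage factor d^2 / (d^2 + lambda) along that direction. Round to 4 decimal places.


Compute the denominator: 15.12 + 1.06 = 16.1800.
Shrinkage factor = 15.12 / 16.1800 = 0.9345.

0.9345


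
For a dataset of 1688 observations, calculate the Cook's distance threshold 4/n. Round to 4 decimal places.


Cook's distance cutoff = 4/n = 4/1688.
= 0.0024.

0.0024


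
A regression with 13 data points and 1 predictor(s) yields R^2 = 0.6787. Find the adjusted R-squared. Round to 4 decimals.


Plug in: Adj R^2 = 1 - (1 - 0.6787) * 12/11.
= 1 - 0.3213 * 12/11
= 1 - 3.8556 / 11
= 1 - 0.3505 = 0.6495.

0.6495


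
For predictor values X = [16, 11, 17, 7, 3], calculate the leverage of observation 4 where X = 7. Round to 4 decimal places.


n = 5, xbar = 10.8000.
SXX = sum((xi - xbar)^2) = 140.8000.
h = 1/5 + (7 - 10.8000)^2 / 140.8000 = 0.3026.

0.3026


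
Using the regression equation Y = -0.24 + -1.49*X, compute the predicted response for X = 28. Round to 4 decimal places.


Predicted value:
Y = -0.24 + (-1.49)(28) = -0.24 + -41.7200 = -41.9600.

-41.9600


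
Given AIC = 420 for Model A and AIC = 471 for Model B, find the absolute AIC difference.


Compute |420 - 471| = 51.
Model A has the smaller AIC.

51


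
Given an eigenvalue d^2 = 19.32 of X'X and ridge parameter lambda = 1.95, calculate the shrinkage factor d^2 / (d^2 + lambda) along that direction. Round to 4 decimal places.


d^2 + lambda = 19.32 + 1.95 = 21.2700.
Shrinkage factor = 19.32/21.2700 = 0.9083.

0.9083


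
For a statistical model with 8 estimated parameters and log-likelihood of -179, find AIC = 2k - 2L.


AIC = 2k - 2*loglik = 2(8) - 2(-179).
= 16 + 358 = 374.

374


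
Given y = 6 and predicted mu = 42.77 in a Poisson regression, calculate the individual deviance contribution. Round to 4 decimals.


First: ln(6/42.77) = -1.964077.
Then: 6 * -1.964077 = -11.784462.
y - mu = 6 - 42.77 = -36.77.
D = 2(-11.784462 - -36.77) = 49.971076, which rounds to 49.9711.

49.9711


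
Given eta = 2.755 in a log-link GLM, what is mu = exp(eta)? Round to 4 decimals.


Apply the inverse link:
mu = e^2.755 = 15.7210.

15.7210


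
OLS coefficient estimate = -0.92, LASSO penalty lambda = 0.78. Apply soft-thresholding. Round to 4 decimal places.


Check: |-0.92| = 0.92 vs lambda = 0.78.
Since |beta| > lambda, coefficient = sign(beta)*(|beta| - lambda) = -0.1400.
Soft-thresholded coefficient = -0.1400.

-0.1400


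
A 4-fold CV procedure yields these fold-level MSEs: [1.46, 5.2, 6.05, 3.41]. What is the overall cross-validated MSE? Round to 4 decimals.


Add all fold MSEs: 16.1200.
Divide by k = 4: 16.1200/4 = 4.0300.

4.0300


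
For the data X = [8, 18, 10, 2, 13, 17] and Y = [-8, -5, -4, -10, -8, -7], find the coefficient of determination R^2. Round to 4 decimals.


Fit the OLS line: b0 = -9.4647, b1 = 0.2175.
SSres = 15.5186.
SStot = 24.0000.
R^2 = 1 - 15.5186/24.0000 = 0.3534.

0.3534


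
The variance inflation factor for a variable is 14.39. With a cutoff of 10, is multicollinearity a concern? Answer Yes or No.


Compare VIF = 14.39 to the threshold of 10.
14.39 >= 10, so the answer is Yes.

Yes


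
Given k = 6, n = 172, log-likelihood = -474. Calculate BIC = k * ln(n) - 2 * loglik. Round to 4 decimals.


Compute k*ln(n) = 6*ln(172) = 6*5.147494 = 30.884964.
Then -2*loglik = 948.
BIC = 30.884964 + 948 = 978.884964, which rounds to 978.8850.

978.8850


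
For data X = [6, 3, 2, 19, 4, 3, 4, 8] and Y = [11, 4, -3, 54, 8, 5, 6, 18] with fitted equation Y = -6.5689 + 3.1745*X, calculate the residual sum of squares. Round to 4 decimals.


Predicted values from Y = -6.5689 + 3.1745*X.
Residuals: [-1.4781, 1.0454, -2.7801, 0.2534, 1.8709, 2.0454, -0.1291, -0.8271].
SSres = 19.4555.

19.4555


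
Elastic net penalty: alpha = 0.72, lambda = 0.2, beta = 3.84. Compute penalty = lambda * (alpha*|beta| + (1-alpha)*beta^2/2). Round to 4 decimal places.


alpha * |beta| = 0.72 * 3.84 = 2.7648.
(1-alpha) * beta^2/2 = 0.28 * 14.7456/2 = 2.0644.
Total = 0.2 * (2.7648 + 2.0644) = 0.9658.

0.9658


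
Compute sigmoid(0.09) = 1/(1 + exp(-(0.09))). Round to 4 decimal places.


First, exp(-0.0900) = 0.9139.
Then sigma(z) = 1/(1 + 0.9139) = 0.5225.

0.5225


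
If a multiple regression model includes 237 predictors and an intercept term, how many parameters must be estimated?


Total coefficients = number of predictors + 1 (for the intercept).
= 237 + 1 = 238.

238


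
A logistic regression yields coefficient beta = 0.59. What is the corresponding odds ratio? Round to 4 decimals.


exp(0.59) = 1.8040.
So the odds ratio is 1.8040.

1.8040


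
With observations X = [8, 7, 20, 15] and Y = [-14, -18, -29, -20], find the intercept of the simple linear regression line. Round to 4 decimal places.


Compute b1 = -0.9336 from the OLS formula.
With xbar = 12.5000 and ybar = -20.2500, the intercept is:
b0 = -20.2500 - -0.9336 * 12.5000 = -8.5796.

-8.5796


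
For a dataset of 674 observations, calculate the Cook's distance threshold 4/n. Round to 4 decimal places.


Using the rule of thumb:
Threshold = 4 / 674 = 0.0059.

0.0059


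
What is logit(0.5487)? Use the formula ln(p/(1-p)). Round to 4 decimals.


Compute the odds: 0.5487/0.4513 = 1.2158.
Take the natural log: ln(1.2158) = 0.1954.

0.1954


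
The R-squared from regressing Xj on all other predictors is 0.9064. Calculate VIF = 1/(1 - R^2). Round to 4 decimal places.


VIF = 1 / (1 - 0.9064).
= 1 / 0.0936 = 10.6838.

10.6838


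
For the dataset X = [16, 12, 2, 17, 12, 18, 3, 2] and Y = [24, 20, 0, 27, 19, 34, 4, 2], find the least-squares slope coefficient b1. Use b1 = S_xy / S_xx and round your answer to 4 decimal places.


The sample means are xbar = 10.2500 and ybar = 16.2500.
Compute S_xx = 333.5000 and S_xy = 606.5000.
Slope b1 = S_xy / S_xx = 606.5000 / 333.5000 = 1.8186.

1.8186


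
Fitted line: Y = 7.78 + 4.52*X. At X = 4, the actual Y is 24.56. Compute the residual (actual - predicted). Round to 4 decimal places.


Predicted = 7.78 + 4.52 * 4 = 25.8600.
Residual = 24.56 - 25.8600 = -1.3000.

-1.3000


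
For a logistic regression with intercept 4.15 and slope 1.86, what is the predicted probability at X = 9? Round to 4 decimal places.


Compute z = 4.15 + (1.86)(9) = 20.8900.
exp(-z) = 0.0000.
P = 1/(1 + 0.0000) = 1.0000.

1.0000


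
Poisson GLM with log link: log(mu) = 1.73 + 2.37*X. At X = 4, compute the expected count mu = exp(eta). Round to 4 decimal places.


Linear predictor: eta = 1.73 + (2.37)(4) = 11.2100.
Expected count: mu = exp(11.2100) = 73865.4150.

73865.4150


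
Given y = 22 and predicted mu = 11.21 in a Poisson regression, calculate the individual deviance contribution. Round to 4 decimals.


Compute y*ln(y/mu) = 22*ln(22/11.21) = 22*0.674236 = 14.833192.
y - mu = 10.79.
D = 2*(14.833192 - (10.79)) = 8.086384, which rounds to 8.0864.

8.0864


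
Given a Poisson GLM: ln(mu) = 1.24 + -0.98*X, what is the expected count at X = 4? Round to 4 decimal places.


Linear predictor: eta = 1.24 + (-0.98)(4) = -2.6800.
Expected count: mu = exp(-2.6800) = 0.0686.

0.0686


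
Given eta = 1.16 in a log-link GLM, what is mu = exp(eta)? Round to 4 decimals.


mu = exp(eta) = exp(1.16).
= 3.1899.

3.1899


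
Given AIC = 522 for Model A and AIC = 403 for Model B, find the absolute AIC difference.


Compute |522 - 403| = 119.
Model B has the smaller AIC.

119


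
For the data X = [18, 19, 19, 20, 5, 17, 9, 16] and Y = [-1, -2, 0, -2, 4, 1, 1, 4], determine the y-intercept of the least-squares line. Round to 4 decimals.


First find the slope: b1 = -0.3054.
Means: xbar = 15.3750, ybar = 0.6250.
b0 = ybar - b1 * xbar = 0.6250 - -0.3054 * 15.3750 = 5.3206.

5.3206


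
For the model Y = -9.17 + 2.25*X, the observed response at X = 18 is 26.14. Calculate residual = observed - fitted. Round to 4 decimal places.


Predicted = -9.17 + 2.25 * 18 = 31.3300.
Residual = 26.14 - 31.3300 = -5.1900.

-5.1900


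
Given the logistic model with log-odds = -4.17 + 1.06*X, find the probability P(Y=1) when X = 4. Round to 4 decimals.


Linear predictor: z = -4.17 + 1.06 * 4 = 0.0700.
P = 1/(1 + exp(-0.0700)) = 1/(1 + 0.9324) = 0.5175.

0.5175


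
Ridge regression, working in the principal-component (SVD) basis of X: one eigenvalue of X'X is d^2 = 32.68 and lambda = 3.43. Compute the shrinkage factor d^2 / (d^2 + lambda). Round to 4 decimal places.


Compute the denominator: 32.68 + 3.43 = 36.1100.
Shrinkage factor = 32.68 / 36.1100 = 0.9050.

0.9050


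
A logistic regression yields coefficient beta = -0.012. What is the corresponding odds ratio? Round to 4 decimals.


Odds ratio = exp(beta) = exp(-0.012).
= 0.9881.

0.9881


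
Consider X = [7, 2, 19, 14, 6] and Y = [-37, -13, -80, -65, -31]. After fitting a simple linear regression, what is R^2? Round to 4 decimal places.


After computing the OLS fit (b0=-7.2873, b1=-3.9492):
SSres = 20.3229, SStot = 2908.8000.
R^2 = 1 - 20.3229/2908.8000 = 0.9930.

0.9930


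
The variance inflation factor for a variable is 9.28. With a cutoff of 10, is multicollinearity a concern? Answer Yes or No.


The threshold is 10.
VIF = 9.28 is < 10.
Multicollinearity indication: No.

No


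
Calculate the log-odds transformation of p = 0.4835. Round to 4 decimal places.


The odds are p/(1-p) = 0.4835 / 0.5165 = 0.9361.
logit(p) = ln(0.9361) = -0.0660.

-0.0660


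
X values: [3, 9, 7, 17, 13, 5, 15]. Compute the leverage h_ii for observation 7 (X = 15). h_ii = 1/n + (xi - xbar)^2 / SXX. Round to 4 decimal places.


Mean of X: xbar = 9.8571.
SXX = 166.8571.
For X = 15: h = 1/7 + (15 - 9.8571)^2/166.8571 = 0.3014.

0.3014


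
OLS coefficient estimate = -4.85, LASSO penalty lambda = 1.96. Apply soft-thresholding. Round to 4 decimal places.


|beta_OLS| = 4.85.
lambda = 1.96.
Since |beta| > lambda, coefficient = sign(beta)*(|beta| - lambda) = -2.8900.
Result = -2.8900.

-2.8900


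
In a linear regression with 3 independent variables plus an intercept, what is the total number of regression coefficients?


Each predictor gets one coefficient, plus one intercept.
Total parameters = 3 + 1 = 4.

4


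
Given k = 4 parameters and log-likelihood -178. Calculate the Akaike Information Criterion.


AIC = 2*4 - 2*(-178).
= 8 + 356 = 364.

364


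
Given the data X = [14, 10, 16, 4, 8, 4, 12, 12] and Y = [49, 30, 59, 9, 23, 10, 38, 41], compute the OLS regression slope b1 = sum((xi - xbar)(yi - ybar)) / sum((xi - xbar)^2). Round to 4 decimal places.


First compute the means: xbar = 10.0000, ybar = 32.3750.
Then S_xx = sum((xi - xbar)^2) = 136.0000.
S_xy = sum((xi - xbar)(yi - ybar)) = 548.0000.
b1 = S_xy / S_xx = 548.0000 / 136.0000 = 4.0294.

4.0294


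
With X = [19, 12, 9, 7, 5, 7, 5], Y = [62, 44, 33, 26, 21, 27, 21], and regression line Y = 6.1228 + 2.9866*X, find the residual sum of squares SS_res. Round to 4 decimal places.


For each point, residual = actual - predicted.
Residuals: [-0.8682, 2.0380, -0.0022, -1.0290, -0.0558, -0.0290, -0.0558].
Sum of squared residuals = 5.9731.

5.9731


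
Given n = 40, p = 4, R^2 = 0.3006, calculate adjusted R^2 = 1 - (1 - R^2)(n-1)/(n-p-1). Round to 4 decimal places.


Adjusted R^2 = 1 - (1 - R^2) * (n-1)/(n-p-1).
(1 - R^2) = 0.6994.
(n-1)/(n-p-1) = 39/35.
(1 - R^2) * (n-1) = 0.6994 * 39 = 27.2766.
Divide by (n-p-1): 27.2766 / 35 = 0.7793.
Adj R^2 = 1 - 0.7793 = 0.2207.

0.2207


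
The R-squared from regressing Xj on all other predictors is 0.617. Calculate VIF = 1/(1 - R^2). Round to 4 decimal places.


Denominator: 1 - 0.617 = 0.383.
VIF = 1 / 0.383 = 2.6110.

2.6110


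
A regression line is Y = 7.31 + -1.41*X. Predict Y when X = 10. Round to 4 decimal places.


Substitute X = 10 into the equation:
Y = 7.31 + -1.41 * 10 = 7.31 + -14.1000 = -6.7900.

-6.7900


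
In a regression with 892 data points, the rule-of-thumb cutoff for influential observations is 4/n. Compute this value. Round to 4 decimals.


The threshold is 4/n.
4/892 = 0.0045.

0.0045


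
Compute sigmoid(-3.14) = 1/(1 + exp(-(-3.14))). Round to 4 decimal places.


Compute exp(3.1400) = 23.1039.
Sigmoid = 1 / (1 + 23.1039) = 1 / 24.1039 = 0.0415.

0.0415


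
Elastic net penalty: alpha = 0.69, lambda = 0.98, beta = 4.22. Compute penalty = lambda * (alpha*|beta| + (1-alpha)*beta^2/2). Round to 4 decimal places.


Compute:
L1 = 0.69 * 4.22 = 2.9118.
L2 = 0.31 * 4.22^2 / 2 = 2.7603.
Penalty = 0.98 * (2.9118 + 2.7603) = 5.5587.

5.5587


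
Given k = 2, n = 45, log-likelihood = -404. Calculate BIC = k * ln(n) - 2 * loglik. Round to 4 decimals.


Compute k*ln(n) = 2*ln(45) = 2*3.806662 = 7.613324.
Then -2*loglik = 808.
BIC = 7.613324 + 808 = 815.613324, which rounds to 815.6133.

815.6133


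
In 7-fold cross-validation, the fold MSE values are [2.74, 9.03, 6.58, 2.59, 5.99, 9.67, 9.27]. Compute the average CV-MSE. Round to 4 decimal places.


Sum of fold MSEs = 45.8700.
Average = 45.8700 / 7 = 6.5529.

6.5529


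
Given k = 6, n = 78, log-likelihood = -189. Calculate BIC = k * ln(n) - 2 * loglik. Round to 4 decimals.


ln(78) = 4.356709.
k * ln(n) = 6 * 4.356709 = 26.140254.
-2L = 378.
BIC = 26.140254 + 378 = 404.140254, which rounds to 404.1403.

404.1403


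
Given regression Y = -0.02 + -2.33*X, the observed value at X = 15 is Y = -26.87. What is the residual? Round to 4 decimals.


Compute yhat = -0.02 + (-2.33)(15) = -34.9700.
Residual = actual - predicted = -26.87 - -34.9700 = 8.1000.

8.1000


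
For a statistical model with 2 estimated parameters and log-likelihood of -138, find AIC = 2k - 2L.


Compute:
2k = 2*2 = 4.
-2*loglik = -2*(-138) = 276.
AIC = 4 + 276 = 280.

280


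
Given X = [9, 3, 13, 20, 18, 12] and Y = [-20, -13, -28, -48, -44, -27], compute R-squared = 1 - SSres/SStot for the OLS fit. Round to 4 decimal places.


Fit the OLS line: b0 = -3.0211, b1 = -2.1583.
SSres = 39.2507.
SStot = 922.0000.
R^2 = 1 - 39.2507/922.0000 = 0.9574.

0.9574


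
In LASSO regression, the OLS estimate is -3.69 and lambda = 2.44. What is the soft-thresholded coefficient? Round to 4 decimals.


|beta_OLS| = 3.69.
lambda = 2.44.
Since |beta| > lambda, coefficient = sign(beta)*(|beta| - lambda) = -1.2500.
Result = -1.2500.

-1.2500


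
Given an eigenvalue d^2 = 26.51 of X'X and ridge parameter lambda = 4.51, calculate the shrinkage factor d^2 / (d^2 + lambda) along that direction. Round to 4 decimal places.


Compute the denominator: 26.51 + 4.51 = 31.0200.
Shrinkage factor = 26.51 / 31.0200 = 0.8546.

0.8546


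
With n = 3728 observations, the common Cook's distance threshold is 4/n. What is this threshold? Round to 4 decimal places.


The threshold is 4/n.
4/3728 = 0.0011.

0.0011


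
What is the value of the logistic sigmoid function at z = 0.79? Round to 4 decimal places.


First, exp(-0.7900) = 0.4538.
Then sigma(z) = 1/(1 + 0.4538) = 0.6878.

0.6878


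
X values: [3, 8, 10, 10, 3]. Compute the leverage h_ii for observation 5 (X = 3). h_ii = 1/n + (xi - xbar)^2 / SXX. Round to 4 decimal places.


Mean of X: xbar = 6.8000.
SXX = 50.8000.
For X = 3: h = 1/5 + (3 - 6.8000)^2/50.8000 = 0.4843.

0.4843


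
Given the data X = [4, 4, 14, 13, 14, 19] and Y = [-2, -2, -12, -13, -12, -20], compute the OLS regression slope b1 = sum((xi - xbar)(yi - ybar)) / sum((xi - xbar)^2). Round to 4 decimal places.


First compute the means: xbar = 11.3333, ybar = -10.1667.
Then S_xx = sum((xi - xbar)^2) = 183.3333.
S_xy = sum((xi - xbar)(yi - ybar)) = -209.6667.
b1 = S_xy / S_xx = -209.6667 / 183.3333 = -1.1436.

-1.1436


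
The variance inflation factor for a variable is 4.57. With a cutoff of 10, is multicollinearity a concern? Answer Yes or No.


Check: VIF = 4.57 vs threshold = 10.
Since 4.57 < 10, the answer is No.

No


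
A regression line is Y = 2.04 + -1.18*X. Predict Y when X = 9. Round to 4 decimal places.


Predicted value:
Y = 2.04 + (-1.18)(9) = 2.04 + -10.6200 = -8.5800.

-8.5800


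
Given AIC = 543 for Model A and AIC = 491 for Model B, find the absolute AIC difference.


Compute |543 - 491| = 52.
Model B has the smaller AIC.

52


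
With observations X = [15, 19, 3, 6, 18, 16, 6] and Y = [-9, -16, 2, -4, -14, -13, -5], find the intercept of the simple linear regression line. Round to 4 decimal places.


First find the slope: b1 = -0.9413.
Means: xbar = 11.8571, ybar = -8.4286.
b0 = ybar - b1 * xbar = -8.4286 - -0.9413 * 11.8571 = 2.7326.

2.7326


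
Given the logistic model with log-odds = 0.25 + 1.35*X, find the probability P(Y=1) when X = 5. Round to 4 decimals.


Compute z = 0.25 + (1.35)(5) = 7.0000.
exp(-z) = 0.0009.
P = 1/(1 + 0.0009) = 0.9991.

0.9991


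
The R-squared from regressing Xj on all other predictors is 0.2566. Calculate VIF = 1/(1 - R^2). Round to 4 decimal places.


Using VIF = 1/(1 - R^2_j):
1 - 0.2566 = 0.7434.
VIF = 1.3452.

1.3452


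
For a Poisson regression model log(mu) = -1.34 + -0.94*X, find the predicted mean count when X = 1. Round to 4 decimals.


Linear predictor: eta = -1.34 + (-0.94)(1) = -2.2800.
Expected count: mu = exp(-2.2800) = 0.1023.

0.1023


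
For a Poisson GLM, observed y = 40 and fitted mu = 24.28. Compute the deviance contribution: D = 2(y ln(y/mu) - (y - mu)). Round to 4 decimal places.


Compute y*ln(y/mu) = 40*ln(40/24.28) = 40*0.499226 = 19.969040.
y - mu = 15.72.
D = 2*(19.969040 - (15.72)) = 8.498080, which rounds to 8.4981.

8.4981


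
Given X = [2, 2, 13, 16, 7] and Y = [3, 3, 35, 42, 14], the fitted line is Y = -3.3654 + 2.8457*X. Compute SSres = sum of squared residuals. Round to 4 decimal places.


For each point, residual = actual - predicted.
Residuals: [0.6740, 0.6740, 1.3713, -0.1658, -2.5545].
Sum of squared residuals = 9.3420.

9.3420


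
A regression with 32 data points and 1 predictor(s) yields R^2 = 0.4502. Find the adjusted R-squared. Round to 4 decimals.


Using the formula:
(1 - 0.4502) = 0.5498.
Multiply by 31/30: 0.5498 * 31 = 17.0438, then 17.0438 / 30 = 0.5681.
Adj R^2 = 1 - 0.5681 = 0.4319.

0.4319


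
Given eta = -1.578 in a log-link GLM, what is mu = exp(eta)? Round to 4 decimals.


Apply the inverse link:
mu = e^-1.578 = 0.2064.

0.2064


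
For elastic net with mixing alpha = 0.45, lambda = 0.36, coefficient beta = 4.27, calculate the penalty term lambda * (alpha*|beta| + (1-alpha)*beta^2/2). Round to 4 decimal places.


alpha * |beta| = 0.45 * 4.27 = 1.9215.
(1-alpha) * beta^2/2 = 0.55 * 18.2329/2 = 5.0140.
Total = 0.36 * (1.9215 + 5.0140) = 2.4968.

2.4968


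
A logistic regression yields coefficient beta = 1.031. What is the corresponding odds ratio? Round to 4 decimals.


exp(1.031) = 2.8039.
So the odds ratio is 2.8039.

2.8039


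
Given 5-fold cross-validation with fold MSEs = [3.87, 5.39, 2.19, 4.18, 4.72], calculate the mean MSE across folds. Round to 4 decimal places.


Total MSE across folds = 20.3500.
CV-MSE = 20.3500/5 = 4.0700.

4.0700


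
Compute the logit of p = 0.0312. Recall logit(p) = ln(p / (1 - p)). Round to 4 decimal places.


The odds are p/(1-p) = 0.0312 / 0.9688 = 0.0322.
logit(p) = ln(0.0322) = -3.4356.

-3.4356


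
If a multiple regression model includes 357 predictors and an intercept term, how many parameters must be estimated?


Total coefficients = number of predictors + 1 (for the intercept).
= 357 + 1 = 358.

358


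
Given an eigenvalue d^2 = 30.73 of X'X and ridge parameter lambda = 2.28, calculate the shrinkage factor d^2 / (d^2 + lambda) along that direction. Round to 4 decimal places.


d^2 + lambda = 30.73 + 2.28 = 33.0100.
Shrinkage factor = 30.73/33.0100 = 0.9309.

0.9309


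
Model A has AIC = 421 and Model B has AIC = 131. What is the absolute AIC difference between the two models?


Compute |421 - 131| = 290.
Model B has the smaller AIC.

290


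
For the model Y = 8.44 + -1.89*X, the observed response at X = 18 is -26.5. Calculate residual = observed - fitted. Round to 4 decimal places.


Fitted value at X = 18 is yhat = 8.44 + -1.89*18 = -25.5800.
Residual = -26.5 - -25.5800 = -0.9200.

-0.9200


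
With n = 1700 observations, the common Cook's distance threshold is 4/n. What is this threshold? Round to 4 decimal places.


The threshold is 4/n.
4/1700 = 0.0024.

0.0024


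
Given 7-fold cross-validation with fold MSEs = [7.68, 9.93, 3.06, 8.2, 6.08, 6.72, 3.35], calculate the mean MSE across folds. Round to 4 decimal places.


Add all fold MSEs: 45.0200.
Divide by k = 7: 45.0200/7 = 6.4314.

6.4314


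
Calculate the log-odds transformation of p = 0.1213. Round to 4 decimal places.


1 - p = 0.8787.
p/(1-p) = 0.1380.
logit = ln(0.1380) = -1.9802.

-1.9802


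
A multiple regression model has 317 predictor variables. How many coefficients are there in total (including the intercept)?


Total coefficients = number of predictors + 1 (for the intercept).
= 317 + 1 = 318.

318


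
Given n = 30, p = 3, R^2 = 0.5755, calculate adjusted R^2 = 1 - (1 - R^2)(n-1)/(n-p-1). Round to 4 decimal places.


Plug in: Adj R^2 = 1 - (1 - 0.5755) * 29/26.
= 1 - 0.4245 * 29/26
= 1 - 12.3105 / 26
= 1 - 0.4735 = 0.5265.

0.5265


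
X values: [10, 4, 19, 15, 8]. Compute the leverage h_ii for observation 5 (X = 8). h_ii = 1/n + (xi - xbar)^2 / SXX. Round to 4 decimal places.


Compute xbar = 11.2000 with n = 5 observations.
SXX = 138.8000.
Leverage = 1/5 + (8 - 11.2000)^2/138.8000 = 0.2738.

0.2738


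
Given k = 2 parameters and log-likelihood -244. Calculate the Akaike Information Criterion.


AIC = 2k - 2*loglik = 2(2) - 2(-244).
= 4 + 488 = 492.

492


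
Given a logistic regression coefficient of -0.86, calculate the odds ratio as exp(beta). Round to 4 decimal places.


The odds ratio is computed as:
OR = e^(-0.86) = 0.4232.

0.4232


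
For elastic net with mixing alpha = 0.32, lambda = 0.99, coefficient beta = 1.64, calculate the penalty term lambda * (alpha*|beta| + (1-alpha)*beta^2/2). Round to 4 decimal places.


alpha * |beta| = 0.32 * 1.64 = 0.5248.
(1-alpha) * beta^2/2 = 0.68 * 2.6896/2 = 0.9145.
Total = 0.99 * (0.5248 + 0.9145) = 1.4249.

1.4249


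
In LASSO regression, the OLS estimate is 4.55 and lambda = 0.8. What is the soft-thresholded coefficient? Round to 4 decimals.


|beta_OLS| = 4.55.
lambda = 0.8.
Since |beta| > lambda, coefficient = sign(beta)*(|beta| - lambda) = 3.7500.
Result = 3.7500.

3.7500


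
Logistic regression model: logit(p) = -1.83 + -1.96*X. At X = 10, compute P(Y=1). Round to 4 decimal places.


z = -1.83 + -1.96 * 10 = -21.4300.
Sigmoid: P = 1 / (1 + exp(21.4300)) = 0.0000.

0.0000


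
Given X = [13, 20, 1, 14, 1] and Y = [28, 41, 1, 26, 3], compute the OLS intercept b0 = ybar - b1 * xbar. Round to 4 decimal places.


The slope is b1 = 2.0286.
Sample means are xbar = 9.8000 and ybar = 19.8000.
Intercept: b0 = 19.8000 - (2.0286)(9.8000) = -0.0802.

-0.0802


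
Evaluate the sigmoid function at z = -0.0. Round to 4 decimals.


First, exp(0.0000) = 1.0000.
Then sigma(z) = 1/(1 + 1.0000) = 0.5000.

0.5000


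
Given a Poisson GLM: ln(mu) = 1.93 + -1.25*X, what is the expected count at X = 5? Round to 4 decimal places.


Compute eta = 1.93 + -1.25 * 5 = -4.3200.
Apply inverse link: mu = e^-4.3200 = 0.0133.

0.0133


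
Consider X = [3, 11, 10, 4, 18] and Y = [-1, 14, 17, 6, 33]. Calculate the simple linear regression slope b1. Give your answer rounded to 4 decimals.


First compute the means: xbar = 9.2000, ybar = 13.8000.
Then S_xx = sum((xi - xbar)^2) = 146.8000.
S_xy = sum((xi - xbar)(yi - ybar)) = 304.2000.
b1 = S_xy / S_xx = 304.2000 / 146.8000 = 2.0722.

2.0722


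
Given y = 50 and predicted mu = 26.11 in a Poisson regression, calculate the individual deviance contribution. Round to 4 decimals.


y/mu = 50/26.11 = 1.914975 (approx.), and ln(50/26.11) = 0.649705.
y * ln(y/mu) = 50 * 0.649705 = 32.485250.
y - mu = 23.89.
D = 2 * (32.485250 - 23.89) = 17.190500, which rounds to 17.1905.

17.1905
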